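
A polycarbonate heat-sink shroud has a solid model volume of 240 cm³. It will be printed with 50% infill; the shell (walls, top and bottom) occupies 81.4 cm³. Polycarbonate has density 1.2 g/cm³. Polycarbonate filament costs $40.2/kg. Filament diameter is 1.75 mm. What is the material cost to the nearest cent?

Infill region = 240 − 81.4 = 158.6 cm³.
Deposited infill: 0.50 × 158.6 → 79.3 cm³.
Total printed volume = 81.4 + 79.3 = 160.7 cm³.
Mass = 160.7 × 1.2, so 192.84 g.
Cost = 192.84 g / 1000 × $40.2/kg = $7.75.

$7.75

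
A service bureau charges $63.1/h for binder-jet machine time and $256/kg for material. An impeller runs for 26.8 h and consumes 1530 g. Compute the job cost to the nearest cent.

$2082.76

Machine cost = 63.1 × 26.8 = $1691.08.
Material cost: 256 × 1530/1000 → $391.68.
Job cost: 1691.08 + 391.68 = $2082.76.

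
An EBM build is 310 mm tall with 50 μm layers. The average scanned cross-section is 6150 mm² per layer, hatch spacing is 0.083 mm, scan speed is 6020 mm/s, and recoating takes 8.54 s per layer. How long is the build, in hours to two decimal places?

Number of layers: 310 / 0.05 → 6200 (rounded up).
Scan path per layer = 6150 / 0.083 = 74096.4 mm.
Beam time per layer: 74096.4 / 6020 → 12.3084 s.
Layer cycle = 12.3084 + 8.54 = 20.8484 s.
Total: 6200 × 20.8484 s = 129260.08 s → 35.91 hours.

35.91 hours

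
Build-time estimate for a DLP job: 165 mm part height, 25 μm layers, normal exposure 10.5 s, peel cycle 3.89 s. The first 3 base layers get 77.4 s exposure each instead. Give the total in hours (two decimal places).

Layer count = ceil(165 / 0.025) = 6600.
Base layers = 3 × (77.4 + 3.89), so 243.87 s.
Regular layers = 6597 × (10.5 + 3.89) = 94930.83 s.
Total = 243.87 + 94930.83 = 95174.7 s = 26.44 hours.

26.44 hours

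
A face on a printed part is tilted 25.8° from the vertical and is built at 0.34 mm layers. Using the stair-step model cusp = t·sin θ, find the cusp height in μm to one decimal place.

148.0 μm

h_c = t·sin θ = 0.34 × 0.4352 = 0.147968 mm (148.0 μm).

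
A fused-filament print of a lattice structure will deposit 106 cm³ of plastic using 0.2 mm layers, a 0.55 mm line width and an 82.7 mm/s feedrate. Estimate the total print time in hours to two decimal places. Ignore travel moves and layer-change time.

Extrusion cross-section = 0.2 × 0.55, so 0.11 mm².
Total extruded path = 106000/0.11 = 963636.4 mm.
Time extruding = 963636.4 / 82.7 = 11652.2 s.
In the requested units: 11652.2 s = 3.24 hours.

3.24 hours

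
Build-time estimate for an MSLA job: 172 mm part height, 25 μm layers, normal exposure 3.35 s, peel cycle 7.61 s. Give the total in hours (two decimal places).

Number of layers: 172 / 0.025 → 6880 (rounded up).
Cycle time = 3.35 + 7.61, so 10.96 s.
Total = 6880 × 10.96 = 75404.8 s = 20.95 hours.

20.95 hours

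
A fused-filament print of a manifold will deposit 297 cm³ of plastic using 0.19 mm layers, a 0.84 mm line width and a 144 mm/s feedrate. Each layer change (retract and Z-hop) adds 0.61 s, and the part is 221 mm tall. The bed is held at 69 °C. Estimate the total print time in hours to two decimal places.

Bead cross-section = 0.19 × 0.84, so 0.1596 mm².
Path length: 297000 mm³ / 0.1596 mm² → 1860902.3 mm.
Extrusion time = 1860902.3 / 144 = 12922.9 s.
Layer count = ceil(221 / 0.19) = 1164.
Z-hop total = 1164 × 0.61 = 710.04 s.
Total = 12922.9 + 710.04 = 13632.94 s = 3.79 hours.

3.79 hours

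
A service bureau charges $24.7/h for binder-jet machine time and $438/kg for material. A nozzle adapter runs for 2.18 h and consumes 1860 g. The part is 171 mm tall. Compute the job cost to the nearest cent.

$868.53

Time charge: 24.7 × 2.18 → $53.846.
Feedstock cost = 438 × 1860/1000, so $814.68.
Total = 53.846 + 814.68 = 868.526 ≈ $868.53.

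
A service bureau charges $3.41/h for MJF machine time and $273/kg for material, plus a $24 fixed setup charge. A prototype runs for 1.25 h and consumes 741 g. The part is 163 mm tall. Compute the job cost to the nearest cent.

$230.56

Machine cost = 3.41 × 1.25 = $4.2625.
Material charge: 273 × 741/1000 → $202.293.
Total = 4.2625 + 202.293 + 24 = 230.5555 ≈ $230.56.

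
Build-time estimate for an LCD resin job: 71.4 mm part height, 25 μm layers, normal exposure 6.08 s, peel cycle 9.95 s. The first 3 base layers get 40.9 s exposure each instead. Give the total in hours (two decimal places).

12.75 hours

Layer count = ceil(71.4 / 0.025) = 2856.
Base layers = 3 × (40.9 + 9.95), so 152.55 s.
Remaining layers: 2853 × (6.08 + 9.95) → 45733.59 s.
Total = 152.55 + 45733.59 = 45886.14 s = 12.75 hours.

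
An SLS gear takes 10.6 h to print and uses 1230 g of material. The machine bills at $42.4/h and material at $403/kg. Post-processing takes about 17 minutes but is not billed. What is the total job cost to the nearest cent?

Machine cost: 42.4 × 10.6 → $449.44.
Material cost = 403 × 1230/1000 = $495.69.
Job cost: 449.44 + 495.69 = $945.13.

$945.13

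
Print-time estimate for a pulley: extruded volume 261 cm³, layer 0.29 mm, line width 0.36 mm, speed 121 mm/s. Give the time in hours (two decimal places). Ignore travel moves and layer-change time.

5.74 hours

Bead cross-section = 0.29 × 0.36, so 0.1044 mm².
Path length: 261000 mm³ / 0.1044 mm² → 2500000 mm.
Print-move time: 2500000 / 121 → 20661.2 s.
That's 20661.2 s → 5.74 hours.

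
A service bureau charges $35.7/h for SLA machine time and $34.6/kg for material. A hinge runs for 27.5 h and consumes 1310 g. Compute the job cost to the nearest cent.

Machine-time cost = 35.7 × 27.5, so $981.75.
Material cost = 34.6 × 1310/1000 = $45.326.
Total = 981.75 + 45.326 = 1027.076 ≈ $1027.08.

$1027.08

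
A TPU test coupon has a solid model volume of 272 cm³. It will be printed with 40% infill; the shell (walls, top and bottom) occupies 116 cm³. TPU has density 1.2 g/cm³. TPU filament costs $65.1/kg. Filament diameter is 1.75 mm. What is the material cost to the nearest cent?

Interior volume = 272 − 116, so 156 cm³.
Deposited infill = 0.40 × 156 = 62.4 cm³.
Deposited volume = 116 + 62.4, so 178.4 cm³.
Mass = 178.4 × 1.2 = 214.08 g.
Cost = 214.08 g / 1000 × $65.1/kg = $13.94.

$13.94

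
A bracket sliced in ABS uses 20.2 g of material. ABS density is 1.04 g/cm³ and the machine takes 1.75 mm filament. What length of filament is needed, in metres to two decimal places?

8.08 m

Extruded volume: 20.2/1.04 = 19.4231 cm³ (19423.1 mm³).
Filament cross-section = π × (1.75/2)² = 2.4053 mm².
L = V/A = 19423.1/2.4053 = 8075.13 mm → 8.08 m.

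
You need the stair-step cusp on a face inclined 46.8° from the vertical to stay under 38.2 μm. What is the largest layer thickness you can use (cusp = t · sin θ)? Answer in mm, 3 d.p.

t = h_c / sin θ = 0.0382 / 0.7290 = 0.052 mm.

0.052 mm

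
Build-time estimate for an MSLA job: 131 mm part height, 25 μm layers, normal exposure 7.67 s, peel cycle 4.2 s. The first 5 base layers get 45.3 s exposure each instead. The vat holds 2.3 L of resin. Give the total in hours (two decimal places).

17.33 hours

Number of layers: 131 / 0.025 → 5240 (rounded up).
Base layers: 5 × (45.3 + 4.2) → 247.5 s.
Normal layers: 5235 × (7.67 + 4.2) → 62139.45 s.
Total = 247.5 + 62139.45 = 62386.95 s = 17.33 hours.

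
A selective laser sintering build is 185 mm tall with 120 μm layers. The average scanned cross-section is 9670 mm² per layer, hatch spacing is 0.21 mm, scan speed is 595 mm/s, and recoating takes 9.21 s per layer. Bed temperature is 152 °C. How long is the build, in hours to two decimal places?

Layer count = ceil(185 / 0.12) = 1542.
Hatch length per layer = 9670 / 0.21, so 46047.6 mm.
Laser time per layer = 46047.6 / 595, so 77.3909 s.
Time per layer = 77.3909 + 9.21, so 86.6009 s.
Total: 1542 × 86.6009 s = 133538.5878 s → 37.09 hours.

37.09 hours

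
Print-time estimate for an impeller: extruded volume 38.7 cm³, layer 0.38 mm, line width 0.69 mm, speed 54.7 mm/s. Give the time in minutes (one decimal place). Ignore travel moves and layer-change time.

Extrusion cross-section: 0.38 × 0.69 → 0.2622 mm².
Total extruded path = 38700/0.2622 = 147597.3 mm.
Print-move time: 147597.3 / 54.7 → 2698.3 s.
2698.3 s = 45.0 minutes.

45.0 minutes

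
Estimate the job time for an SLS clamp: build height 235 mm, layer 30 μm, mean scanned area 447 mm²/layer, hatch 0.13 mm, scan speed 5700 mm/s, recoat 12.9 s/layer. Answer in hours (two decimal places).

Number of layers: 235 / 0.03 → 7834 (rounded up).
Scan path per layer = 447 / 0.13 = 3438.5 mm.
Per-layer scan time = 3438.5 / 5700, so 0.6032 s.
Layer cycle = 0.6032 + 12.9 = 13.5032 s.
7834 layers × 13.5032 s/layer = 105784.0688 s, i.e. 29.38 hours.

29.38 hours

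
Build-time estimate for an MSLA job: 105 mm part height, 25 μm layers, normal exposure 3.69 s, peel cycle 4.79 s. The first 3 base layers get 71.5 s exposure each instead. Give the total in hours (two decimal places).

9.95 hours

Layer count = ceil(105 / 0.025) = 4200.
Bottom layers: 3 × (71.5 + 4.79) → 228.87 s.
Remaining layers: 4197 × (3.69 + 4.79) → 35590.56 s.
Total = 228.87 + 35590.56 = 35819.43 s = 9.95 hours.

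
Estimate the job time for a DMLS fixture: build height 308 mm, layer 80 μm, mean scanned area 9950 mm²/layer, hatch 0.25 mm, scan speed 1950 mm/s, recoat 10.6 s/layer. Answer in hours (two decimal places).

Layers = ⌈308/0.08⌉ = 3850.
Scan path per layer = 9950 / 0.25 = 39800 mm.
Laser time per layer = 39800 / 1950 = 20.4103 s.
Time per layer: 20.4103 + 10.6 → 31.0103 s.
3850 layers × 31.0103 s/layer = 119389.655 s, i.e. 33.16 hours.

33.16 hours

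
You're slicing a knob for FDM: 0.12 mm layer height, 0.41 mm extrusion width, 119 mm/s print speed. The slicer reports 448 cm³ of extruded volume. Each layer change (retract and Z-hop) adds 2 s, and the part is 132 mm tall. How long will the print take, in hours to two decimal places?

21.87 hours

Bead cross-section = 0.12 × 0.41 = 0.0492 mm².
Toolpath length = 448 cm³ / 0.0492 mm² = 448000 / 0.0492 = 9105691.1 mm.
Extrusion time: 9105691.1 / 119 → 76518.4 s.
Layer count = ceil(132 / 0.12) = 1100.
Non-print overhead = 1100 × 2 = 2200 s.
Altogether 76518.4 + 2200 = 78718.4 s, i.e. 21.87 hours.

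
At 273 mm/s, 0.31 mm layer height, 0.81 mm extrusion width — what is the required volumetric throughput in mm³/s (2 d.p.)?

68.55

Bead cross-section = 0.31 × 0.81 = 0.2511 mm².
Q = v·A = 273 × 0.2511 = 68.55 mm³/s.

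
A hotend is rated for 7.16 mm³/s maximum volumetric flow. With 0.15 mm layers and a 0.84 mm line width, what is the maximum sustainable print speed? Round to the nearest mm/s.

57 mm/s

Bead cross-section = 0.15 × 0.84 = 0.126 mm².
v_max = Q/A = 7.16/0.126 = 56.83 mm/s → 57 mm/s.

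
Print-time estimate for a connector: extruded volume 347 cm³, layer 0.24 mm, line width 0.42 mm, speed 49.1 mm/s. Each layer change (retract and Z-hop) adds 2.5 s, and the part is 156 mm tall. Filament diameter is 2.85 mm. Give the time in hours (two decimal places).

19.93 hours

Extrusion cross-section = 0.24 × 0.42, so 0.1008 mm².
Path length: 347000 mm³ / 0.1008 mm² → 3442460.3 mm.
Print-move time: 3442460.3 / 49.1 → 70111.2 s.
Layers = ⌈156/0.24⌉ = 650.
Z-hop total = 650 × 2.5, so 1625 s.
Altogether 70111.2 + 1625 = 71736.2 s, i.e. 19.93 hours.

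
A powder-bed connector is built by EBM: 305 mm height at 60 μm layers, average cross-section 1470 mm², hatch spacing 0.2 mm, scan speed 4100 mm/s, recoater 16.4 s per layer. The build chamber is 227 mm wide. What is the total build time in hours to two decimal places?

25.69 hours

Layers = ⌈305/0.06⌉ = 5084.
Per-layer scan distance = 1470 / 0.2 = 7350 mm.
Beam time per layer = 7350 / 4100, so 1.7927 s.
Per-layer time: 1.7927 + 16.4 → 18.1927 s.
Total: 5084 × 18.1927 s = 92491.6868 s → 25.69 hours.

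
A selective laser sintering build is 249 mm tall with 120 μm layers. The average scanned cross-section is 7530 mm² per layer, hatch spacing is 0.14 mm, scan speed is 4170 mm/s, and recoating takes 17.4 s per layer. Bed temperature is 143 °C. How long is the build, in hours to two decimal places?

Number of layers: 249 / 0.12 → 2075 (rounded up).
Per-layer scan distance = 7530 / 0.14, so 53785.7 mm.
Laser time per layer = 53785.7 / 4170, so 12.8982 s.
Time per layer = 12.8982 + 17.4, so 30.2982 s.
Build time = 2075 × 30.2982 = 62868.765 s = 17.46 hours.

17.46 hours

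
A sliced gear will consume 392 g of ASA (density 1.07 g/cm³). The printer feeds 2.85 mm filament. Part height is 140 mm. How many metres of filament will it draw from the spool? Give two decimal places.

Volume = 392 g / 1.07 g·cm⁻³ = 366.3551 cm³ = 366355.1 mm³.
Filament cross-section = π × (2.85/2)² = 6.3794 mm².
L = V/A = 366355.1/6.3794 = 57427.83 mm → 57.43 m.

57.43 m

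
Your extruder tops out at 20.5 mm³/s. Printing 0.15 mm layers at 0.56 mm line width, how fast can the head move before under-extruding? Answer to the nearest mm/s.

244 mm/s

A: 0.15 × 0.56 → 0.084 mm².
Max speed = 20.5 / 0.084 = 244.05 ≈ 244 mm/s.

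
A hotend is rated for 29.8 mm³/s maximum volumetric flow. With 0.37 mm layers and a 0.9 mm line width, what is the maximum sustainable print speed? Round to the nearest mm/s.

89 mm/s

A = 0.37 × 0.9, so 0.333 mm².
Max speed = 29.8 / 0.333 = 89.49 ≈ 89 mm/s.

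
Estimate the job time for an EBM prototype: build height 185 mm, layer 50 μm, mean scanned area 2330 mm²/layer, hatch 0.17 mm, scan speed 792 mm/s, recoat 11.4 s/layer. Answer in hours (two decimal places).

29.50 hours

Layer count = ceil(185 / 0.05) = 3700.
Hatch length per layer = 2330 / 0.17, so 13705.9 mm.
Beam time per layer: 13705.9 / 792 → 17.3054 s.
Time per layer = 17.3054 + 11.4 = 28.7054 s.
Total: 3700 × 28.7054 s = 106209.98 s → 29.50 hours.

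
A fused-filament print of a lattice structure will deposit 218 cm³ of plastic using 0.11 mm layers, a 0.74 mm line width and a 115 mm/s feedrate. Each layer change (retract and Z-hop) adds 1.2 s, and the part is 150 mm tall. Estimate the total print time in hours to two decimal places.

6.92 hours

Line area = 0.11 × 0.74, so 0.0814 mm².
Total extruded path = 218000/0.0814 = 2678132.7 mm.
Extrusion time = 2678132.7 / 115 = 23288.1 s.
Layer count = ceil(150 / 0.11) = 1364.
Non-print overhead: 1364 × 1.2 → 1636.8 s.
Altogether 23288.1 + 1636.8 = 24924.9 s, i.e. 6.92 hours.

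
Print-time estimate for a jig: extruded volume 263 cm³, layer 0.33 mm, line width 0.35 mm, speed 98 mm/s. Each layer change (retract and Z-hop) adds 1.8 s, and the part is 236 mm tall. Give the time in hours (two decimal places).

6.81 hours

Line area = 0.33 × 0.35, so 0.1155 mm².
Toolpath length = 263 cm³ / 0.1155 mm² = 263000 / 0.1155 = 2277056.3 mm.
Extrusion time: 2277056.3 / 98 → 23235.3 s.
Layer count = ceil(236 / 0.33) = 716.
Non-print overhead = 716 × 1.8, so 1288.8 s.
Altogether 23235.3 + 1288.8 = 24524.1 s, i.e. 6.81 hours.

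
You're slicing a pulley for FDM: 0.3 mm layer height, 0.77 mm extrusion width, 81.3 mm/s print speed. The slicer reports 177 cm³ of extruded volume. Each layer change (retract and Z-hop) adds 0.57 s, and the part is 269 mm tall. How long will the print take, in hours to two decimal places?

Extrusion cross-section: 0.3 × 0.77 → 0.231 mm².
Path length: 177000 mm³ / 0.231 mm² → 766233.8 mm.
Extrusion time = 766233.8 / 81.3, so 9424.8 s.
Layers = ⌈269/0.3⌉ = 897.
Layer-change overhead = 897 × 0.57 = 511.29 s.
Altogether 9424.8 + 511.29 = 9936.09 s, i.e. 2.76 hours.

2.76 hours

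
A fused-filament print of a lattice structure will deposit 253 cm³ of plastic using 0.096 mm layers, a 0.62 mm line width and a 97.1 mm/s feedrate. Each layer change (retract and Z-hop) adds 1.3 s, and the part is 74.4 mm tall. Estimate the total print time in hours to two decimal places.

Line area = 0.096 × 0.62, so 0.05952 mm².
Total extruded path = 253000/0.05952 = 4250672 mm.
Time extruding = 4250672 / 97.1 = 43776.2 s.
Number of layers: 74.4 / 0.096 → 775 (rounded up).
Non-print overhead = 775 × 1.3 = 1007.5 s.
Total = 43776.2 + 1007.5 = 44783.7 s = 12.44 hours.

12.44 hours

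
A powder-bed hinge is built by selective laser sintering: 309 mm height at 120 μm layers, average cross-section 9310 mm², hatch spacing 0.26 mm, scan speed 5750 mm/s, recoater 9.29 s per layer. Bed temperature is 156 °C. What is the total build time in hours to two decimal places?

Layer count = ceil(309 / 0.12) = 2575.
Hatch length per layer = 9310 / 0.26 = 35807.7 mm.
Scan time per layer: 35807.7 / 5750 → 6.2274 s.
Time per layer = 6.2274 + 9.29, so 15.5174 s.
2575 layers × 15.5174 s/layer = 39957.305 s, i.e. 11.10 hours.

11.10 hours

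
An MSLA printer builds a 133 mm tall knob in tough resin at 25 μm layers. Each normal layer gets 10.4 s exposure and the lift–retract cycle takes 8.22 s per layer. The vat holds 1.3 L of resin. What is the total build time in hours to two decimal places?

27.52 hours

Layers = ⌈133/0.025⌉ = 5320.
Cycle time: 10.4 + 8.22 → 18.62 s.
Build time: 5320 × 18.62 s = 99058.4 s, i.e. 27.52 hours.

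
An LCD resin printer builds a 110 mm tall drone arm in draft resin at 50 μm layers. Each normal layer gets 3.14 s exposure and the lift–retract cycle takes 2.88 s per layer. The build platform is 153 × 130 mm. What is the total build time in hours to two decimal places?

3.68 hours

Layer count = ceil(110 / 0.05) = 2200.
Each layer takes: 3.14 + 2.88 → 6.02 s.
Build time: 2200 × 6.02 s = 13244 s, i.e. 3.68 hours.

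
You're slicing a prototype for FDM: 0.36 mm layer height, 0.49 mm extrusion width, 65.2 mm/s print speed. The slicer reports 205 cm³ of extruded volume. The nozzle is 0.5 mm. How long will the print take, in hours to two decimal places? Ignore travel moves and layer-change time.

4.95 hours

Bead cross-section: 0.36 × 0.49 → 0.1764 mm².
Toolpath length = 205 cm³ / 0.1764 mm² = 205000 / 0.1764 = 1162131.5 mm.
Time extruding = 1162131.5 / 65.2 = 17824.1 s.
In the requested units: 17824.1 s = 4.95 hours.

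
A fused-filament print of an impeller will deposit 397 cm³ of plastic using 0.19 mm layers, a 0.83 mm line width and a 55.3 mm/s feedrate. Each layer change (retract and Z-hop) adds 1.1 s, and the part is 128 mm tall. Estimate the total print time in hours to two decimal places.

Bead cross-section = 0.19 × 0.83 = 0.1577 mm².
Toolpath length = 397 cm³ / 0.1577 mm² = 397000 / 0.1577 = 2517438.2 mm.
Print-move time = 2517438.2 / 55.3, so 45523.3 s.
Layers = ⌈128/0.19⌉ = 674.
Layer-change overhead = 674 × 1.1, so 741.4 s.
Altogether 45523.3 + 741.4 = 46264.7 s, i.e. 12.85 hours.

12.85 hours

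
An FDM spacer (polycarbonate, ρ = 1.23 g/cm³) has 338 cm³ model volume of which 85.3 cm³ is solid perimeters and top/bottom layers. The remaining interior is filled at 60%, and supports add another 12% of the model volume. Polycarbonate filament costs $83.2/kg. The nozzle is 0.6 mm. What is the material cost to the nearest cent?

Infill region = 338 − 85.3 = 252.7 cm³.
Deposited infill = 0.60 × 252.7 = 151.62 cm³.
Support: 0.12 × 338 → 40.56 cm³.
Total extruded = 85.3 + 151.62 + 40.56, so 277.48 cm³.
Mass: 277.48 × 1.23 → 341.3004 g.
Cost = 341.3004 g / 1000 × $83.2/kg = $28.40.

$28.40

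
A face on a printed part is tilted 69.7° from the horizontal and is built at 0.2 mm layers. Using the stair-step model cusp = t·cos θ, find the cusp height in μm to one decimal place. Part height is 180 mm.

h_c = t·cos θ = 0.2 × 0.3469 = 0.06938 mm (69.4 μm).

69.4 μm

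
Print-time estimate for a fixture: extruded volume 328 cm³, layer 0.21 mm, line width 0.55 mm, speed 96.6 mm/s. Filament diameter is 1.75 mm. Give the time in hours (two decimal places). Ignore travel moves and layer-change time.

Bead cross-section = 0.21 × 0.55 = 0.1155 mm².
Toolpath length = 328 cm³ / 0.1155 mm² = 328000 / 0.1155 = 2839826.8 mm.
Print-move time = 2839826.8 / 96.6, so 29397.8 s.
That's 29397.8 s → 8.17 hours.

8.17 hours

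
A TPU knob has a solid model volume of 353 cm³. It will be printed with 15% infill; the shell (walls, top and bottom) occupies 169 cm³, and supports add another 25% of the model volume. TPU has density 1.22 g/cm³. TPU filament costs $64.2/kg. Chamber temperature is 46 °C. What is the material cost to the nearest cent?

Volume inside the shell = 353 − 169, so 184 cm³.
Deposited infill: 0.15 × 184 → 27.6 cm³.
Support = 0.25 × 353, so 88.25 cm³.
Deposited volume: 169 + 27.6 + 88.25 → 284.85 cm³.
Mass = 284.85 × 1.22 = 347.517 g.
Cost = 347.517 g / 1000 × $64.2/kg = $22.31.

$22.31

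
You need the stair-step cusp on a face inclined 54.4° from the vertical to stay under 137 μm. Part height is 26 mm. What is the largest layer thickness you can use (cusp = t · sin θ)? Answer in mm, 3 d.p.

t = h_c / sin θ = 0.137 / 0.8131 = 0.168 mm.

0.168 mm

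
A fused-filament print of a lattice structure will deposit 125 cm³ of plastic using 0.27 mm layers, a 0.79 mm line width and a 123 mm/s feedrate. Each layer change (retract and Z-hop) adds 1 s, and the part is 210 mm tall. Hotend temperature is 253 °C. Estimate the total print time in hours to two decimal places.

Bead cross-section = 0.27 × 0.79 = 0.2133 mm².
Path length: 125000 mm³ / 0.2133 mm² → 586029.1 mm.
Time extruding = 586029.1 / 123, so 4764.5 s.
Layer count = ceil(210 / 0.27) = 778.
Z-hop total = 778 × 1, so 778 s.
Total = 4764.5 + 778 = 5542.5 s = 1.54 hours.

1.54 hours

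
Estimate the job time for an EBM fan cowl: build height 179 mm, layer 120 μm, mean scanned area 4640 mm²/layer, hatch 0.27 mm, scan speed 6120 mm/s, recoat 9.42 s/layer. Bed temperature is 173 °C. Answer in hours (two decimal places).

Number of layers: 179 / 0.12 → 1492 (rounded up).
Scan path per layer = 4640 / 0.27, so 17185.2 mm.
Per-layer scan time = 17185.2 / 6120, so 2.808 s.
Time per layer = 2.808 + 9.42 = 12.228 s.
Total: 1492 × 12.228 s = 18244.176 s → 5.07 hours.

5.07 hours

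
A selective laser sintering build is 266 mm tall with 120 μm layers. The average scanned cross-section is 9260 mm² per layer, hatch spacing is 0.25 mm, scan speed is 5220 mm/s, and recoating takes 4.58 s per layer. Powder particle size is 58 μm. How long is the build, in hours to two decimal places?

7.19 hours

Number of layers: 266 / 0.12 → 2217 (rounded up).
Hatch length per layer = 9260 / 0.25 = 37040 mm.
Per-layer scan time = 37040 / 5220, so 7.0958 s.
Layer cycle: 7.0958 + 4.58 → 11.6758 s.
Total: 2217 × 11.6758 s = 25885.2486 s → 7.19 hours.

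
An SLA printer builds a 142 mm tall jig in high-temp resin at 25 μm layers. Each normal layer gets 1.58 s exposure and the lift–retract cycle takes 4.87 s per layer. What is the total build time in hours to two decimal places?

Number of layers: 142 / 0.025 → 5680 (rounded up).
Each layer takes = 1.58 + 4.87, so 6.45 s.
Total = 5680 × 6.45 = 36636 s = 10.18 hours.

10.18 hours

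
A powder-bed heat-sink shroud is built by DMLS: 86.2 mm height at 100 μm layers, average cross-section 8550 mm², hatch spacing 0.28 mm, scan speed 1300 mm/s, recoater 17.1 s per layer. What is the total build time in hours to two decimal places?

Layers = ⌈86.2/0.1⌉ = 862.
Per-layer scan distance = 8550 / 0.28 = 30535.7 mm.
Scan time per layer = 30535.7 / 1300, so 23.489 s.
Per-layer time: 23.489 + 17.1 → 40.589 s.
Build time = 862 × 40.589 = 34987.718 s = 9.72 hours.

9.72 hours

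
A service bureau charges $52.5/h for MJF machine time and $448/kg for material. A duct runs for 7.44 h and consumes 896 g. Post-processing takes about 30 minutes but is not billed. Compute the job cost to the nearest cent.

Machine cost = 52.5 × 7.44 = $390.60.
Material charge = 448 × 896/1000 = $401.408.
Total = 390.60 + 401.408 = 792.008 ≈ $792.01.

$792.01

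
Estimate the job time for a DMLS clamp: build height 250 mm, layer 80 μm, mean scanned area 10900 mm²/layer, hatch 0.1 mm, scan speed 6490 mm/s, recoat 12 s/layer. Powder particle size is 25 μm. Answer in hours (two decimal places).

25.00 hours

Number of layers: 250 / 0.08 → 3125 (rounded up).
Scan path per layer = 10900 / 0.1, so 109000 mm.
Scan time per layer = 109000 / 6490, so 16.7951 s.
Layer cycle = 16.7951 + 12 = 28.7951 s.
Build time = 3125 × 28.7951 = 89984.6875 s = 25.00 hours.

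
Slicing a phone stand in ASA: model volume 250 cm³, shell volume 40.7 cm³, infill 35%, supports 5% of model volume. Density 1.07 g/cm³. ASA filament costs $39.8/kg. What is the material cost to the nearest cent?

$5.39

Interior volume = 250 − 40.7, so 209.3 cm³.
Infill deposited = 0.35 × 209.3 = 73.255 cm³.
Support = 0.05 × 250, so 12.5 cm³.
Total printed volume = 40.7 + 73.255 + 12.5 = 126.455 cm³.
Mass = 126.455 × 1.07 = 135.30685 g.
Cost = 135.30685 g / 1000 × $39.8/kg = $5.39.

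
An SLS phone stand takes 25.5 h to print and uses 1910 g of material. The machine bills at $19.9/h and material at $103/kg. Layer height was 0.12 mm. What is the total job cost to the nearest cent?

Machine-time cost = 19.9 × 25.5, so $507.45.
Material cost = 103 × 1910/1000 = $196.73.
Job cost: 507.45 + 196.73 = $704.18.

$704.18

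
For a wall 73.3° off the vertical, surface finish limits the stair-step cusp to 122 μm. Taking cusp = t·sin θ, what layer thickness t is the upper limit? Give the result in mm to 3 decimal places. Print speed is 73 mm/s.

0.127 mm

Layer height = cusp / sin(73.3°) = 0.122 / 0.9578 = 0.127 mm.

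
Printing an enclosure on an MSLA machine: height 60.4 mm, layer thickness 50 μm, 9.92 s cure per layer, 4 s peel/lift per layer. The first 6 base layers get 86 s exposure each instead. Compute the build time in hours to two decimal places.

4.80 hours

Layers = ⌈60.4/0.05⌉ = 1208.
Bottom layers: 6 × (86 + 4) → 540 s.
Normal layers: 1202 × (9.92 + 4) → 16731.84 s.
Total = 540 + 16731.84 = 17271.84 s = 4.80 hours.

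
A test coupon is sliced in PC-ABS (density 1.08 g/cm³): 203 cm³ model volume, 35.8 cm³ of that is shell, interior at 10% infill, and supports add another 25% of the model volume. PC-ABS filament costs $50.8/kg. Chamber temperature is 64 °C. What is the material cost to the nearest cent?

Interior volume: 203 − 35.8 → 167.2 cm³.
Infill volume: 0.10 × 167.2 → 16.72 cm³.
Support = 0.25 × 203 = 50.75 cm³.
Deposited volume: 35.8 + 16.72 + 50.75 → 103.27 cm³.
Mass = 103.27 × 1.08 = 111.5316 g.
At $50.8/kg: 111.5316/1000 × 50.8 = $5.67.

$5.67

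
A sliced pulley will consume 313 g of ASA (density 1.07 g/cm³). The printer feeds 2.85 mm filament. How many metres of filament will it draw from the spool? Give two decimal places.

45.85 m

Extruded volume: 313/1.07 = 292.5234 cm³ (292523.4 mm³).
Cross-section of 2.85 mm filament: π·(2.85/2)² = 6.3794 mm².
L = V/A = 292523.4/6.3794 = 45854.38 mm → 45.85 m.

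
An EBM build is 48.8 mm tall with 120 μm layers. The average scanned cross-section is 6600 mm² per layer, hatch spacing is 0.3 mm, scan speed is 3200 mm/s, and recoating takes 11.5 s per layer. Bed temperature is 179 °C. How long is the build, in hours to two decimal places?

Number of layers: 48.8 / 0.12 → 407 (rounded up).
Hatch length per layer = 6600 / 0.3 = 22000 mm.
Beam time per layer = 22000 / 3200 = 6.875 s.
Layer cycle = 6.875 + 11.5, so 18.375 s.
407 layers × 18.375 s/layer = 7478.625 s, i.e. 2.08 hours.

2.08 hours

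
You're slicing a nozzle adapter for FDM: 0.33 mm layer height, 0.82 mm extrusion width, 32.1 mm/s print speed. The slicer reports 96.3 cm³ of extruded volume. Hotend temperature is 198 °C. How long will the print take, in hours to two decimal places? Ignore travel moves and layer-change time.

3.08 hours

Line area: 0.33 × 0.82 → 0.2706 mm².
Toolpath length = 96.3 cm³ / 0.2706 mm² = 96300 / 0.2706 = 355875.8 mm.
Time extruding = 355875.8 / 32.1, so 11086.5 s.
11086.5 s = 3.08 hours.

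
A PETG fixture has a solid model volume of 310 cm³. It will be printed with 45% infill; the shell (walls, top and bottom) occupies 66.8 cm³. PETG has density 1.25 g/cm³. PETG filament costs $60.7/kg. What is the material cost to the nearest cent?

Infill region: 310 − 66.8 → 243.2 cm³.
Deposited infill = 0.45 × 243.2, so 109.44 cm³.
Total extruded = 66.8 + 109.44, so 176.24 cm³.
Mass: 176.24 × 1.25 → 220.3 g.
At $60.7/kg: 220.3/1000 × 60.7 = $13.37.

$13.37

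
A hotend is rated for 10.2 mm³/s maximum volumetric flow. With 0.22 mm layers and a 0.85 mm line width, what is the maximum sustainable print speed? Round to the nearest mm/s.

Extrusion cross-section = 0.22 × 0.85, so 0.187 mm².
Max speed = 10.2 / 0.187 = 54.55 ≈ 55 mm/s.

55 mm/s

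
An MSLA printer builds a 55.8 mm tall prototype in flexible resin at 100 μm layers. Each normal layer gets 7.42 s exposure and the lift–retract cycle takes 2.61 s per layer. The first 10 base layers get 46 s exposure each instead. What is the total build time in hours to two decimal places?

Layer count = ceil(55.8 / 0.1) = 558.
Base layers = 10 × (46 + 2.61), so 486.1 s.
Normal layers = 548 × (7.42 + 2.61), so 5496.44 s.
Total = 486.1 + 5496.44 = 5982.54 s = 1.66 hours.

1.66 hours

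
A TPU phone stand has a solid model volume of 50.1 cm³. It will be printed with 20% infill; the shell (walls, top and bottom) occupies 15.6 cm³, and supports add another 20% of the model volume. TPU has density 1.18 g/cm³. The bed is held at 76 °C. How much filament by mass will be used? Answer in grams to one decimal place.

38.4 g

Interior volume = 50.1 − 15.6 = 34.5 cm³.
Deposited infill = 0.20 × 34.5 = 6.9 cm³.
Support = 0.20 × 50.1, so 10.02 cm³.
Total extruded = 15.6 + 6.9 + 10.02 = 32.52 cm³.
Mass: 32.52 × 1.18 → 38.3736 g.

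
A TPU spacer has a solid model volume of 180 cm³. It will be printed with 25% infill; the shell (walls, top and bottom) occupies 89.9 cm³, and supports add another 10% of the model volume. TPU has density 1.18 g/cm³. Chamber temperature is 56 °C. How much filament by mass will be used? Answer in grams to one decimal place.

153.9 g

Volume inside the shell: 180 − 89.9 → 90.1 cm³.
Infill volume: 0.25 × 90.1 → 22.525 cm³.
Support = 0.10 × 180 = 18 cm³.
Total extruded = 89.9 + 22.525 + 18, so 130.425 cm³.
Mass = 130.425 × 1.18, so 153.9015 g.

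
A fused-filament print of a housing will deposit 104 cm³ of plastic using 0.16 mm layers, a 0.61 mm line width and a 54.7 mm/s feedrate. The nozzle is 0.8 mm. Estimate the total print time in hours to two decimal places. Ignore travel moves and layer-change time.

5.41 hours

Line area: 0.16 × 0.61 → 0.0976 mm².
Total extruded path = 104000/0.0976 = 1065573.8 mm.
Time extruding = 1065573.8 / 54.7 = 19480.3 s.
In the requested units: 19480.3 s = 5.41 hours.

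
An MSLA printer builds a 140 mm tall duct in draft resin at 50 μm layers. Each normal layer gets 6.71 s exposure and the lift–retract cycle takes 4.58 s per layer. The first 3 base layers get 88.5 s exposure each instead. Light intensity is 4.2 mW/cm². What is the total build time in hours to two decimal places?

Layers = ⌈140/0.05⌉ = 2800.
Base layers = 3 × (88.5 + 4.58) = 279.24 s.
Remaining layers = 2797 × (6.71 + 4.58), so 31578.13 s.
Sum: 279.24 + 31578.13 = 31857.37 s → 8.85 hours.

8.85 hours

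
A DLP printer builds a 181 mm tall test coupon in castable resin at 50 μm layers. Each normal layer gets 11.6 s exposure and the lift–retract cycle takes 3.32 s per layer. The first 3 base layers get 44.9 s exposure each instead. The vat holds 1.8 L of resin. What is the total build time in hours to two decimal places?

Number of layers: 181 / 0.05 → 3620 (rounded up).
Burn-in layers: 3 × (44.9 + 3.32) → 144.66 s.
Remaining layers = 3617 × (11.6 + 3.32) = 53965.64 s.
Total = 144.66 + 53965.64 = 54110.3 s = 15.03 hours.

15.03 hours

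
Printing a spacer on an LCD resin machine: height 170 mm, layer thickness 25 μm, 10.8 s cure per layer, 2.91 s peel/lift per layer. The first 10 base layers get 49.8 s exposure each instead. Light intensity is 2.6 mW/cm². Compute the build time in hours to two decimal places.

26.01 hours

Layer count = ceil(170 / 0.025) = 6800.
Base layers = 10 × (49.8 + 2.91) = 527.1 s.
Normal layers = 6790 × (10.8 + 2.91), so 93090.9 s.
Total = 527.1 + 93090.9 = 93618 s = 26.01 hours.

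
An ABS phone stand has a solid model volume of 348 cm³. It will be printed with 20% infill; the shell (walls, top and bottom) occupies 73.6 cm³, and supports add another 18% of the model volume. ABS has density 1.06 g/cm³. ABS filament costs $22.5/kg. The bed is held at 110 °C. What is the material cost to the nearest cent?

Interior volume = 348 − 73.6 = 274.4 cm³.
Infill volume: 0.20 × 274.4 → 54.88 cm³.
Support = 0.18 × 348, so 62.64 cm³.
Total printed volume = 73.6 + 54.88 + 62.64 = 191.12 cm³.
Mass = 191.12 × 1.06, so 202.5872 g.
Cost = 202.5872 g / 1000 × $22.5/kg = $4.56.

$4.56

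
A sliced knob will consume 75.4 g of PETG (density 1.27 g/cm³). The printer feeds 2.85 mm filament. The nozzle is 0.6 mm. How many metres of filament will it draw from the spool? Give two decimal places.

Volume = 75.4 g / 1.27 g·cm⁻³ = 59.3701 cm³ = 59370.1 mm³.
Cross-section of 2.85 mm filament: π·(2.85/2)² = 6.3794 mm².
L = V/A = 59370.1/6.3794 = 9306.53 mm → 9.31 m.

9.31 m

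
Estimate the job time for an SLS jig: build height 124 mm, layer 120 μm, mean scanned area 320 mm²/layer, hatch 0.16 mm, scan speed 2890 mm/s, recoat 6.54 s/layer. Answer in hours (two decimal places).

Layers = ⌈124/0.12⌉ = 1034.
Per-layer scan distance: 320 / 0.16 → 2000 mm.
Laser time per layer = 2000 / 2890, so 0.692 s.
Time per layer = 0.692 + 6.54 = 7.232 s.
Total: 1034 × 7.232 s = 7477.888 s → 2.08 hours.

2.08 hours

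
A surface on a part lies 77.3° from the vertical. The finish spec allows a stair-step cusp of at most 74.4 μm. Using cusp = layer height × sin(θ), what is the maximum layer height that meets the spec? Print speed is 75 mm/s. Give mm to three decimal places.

0.076 mm

t = h_c / sin θ = 0.0744 / 0.9755 = 0.076 mm.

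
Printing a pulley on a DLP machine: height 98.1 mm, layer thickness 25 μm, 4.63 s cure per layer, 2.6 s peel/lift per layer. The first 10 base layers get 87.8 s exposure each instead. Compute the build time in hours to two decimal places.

Layer count = ceil(98.1 / 0.025) = 3924.
Base layers: 10 × (87.8 + 2.6) → 904 s.
Remaining layers: 3914 × (4.63 + 2.6) → 28298.22 s.
Total = 904 + 28298.22 = 29202.22 s = 8.11 hours.

8.11 hours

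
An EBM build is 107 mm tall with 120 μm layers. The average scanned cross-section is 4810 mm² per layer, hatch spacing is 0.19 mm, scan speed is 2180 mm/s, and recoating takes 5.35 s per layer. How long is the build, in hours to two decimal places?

4.20 hours

Layer count = ceil(107 / 0.12) = 892.
Scan path per layer = 4810 / 0.19, so 25315.8 mm.
Beam time per layer = 25315.8 / 2180 = 11.6128 s.
Time per layer = 11.6128 + 5.35, so 16.9628 s.
Total: 892 × 16.9628 s = 15130.8176 s → 4.20 hours.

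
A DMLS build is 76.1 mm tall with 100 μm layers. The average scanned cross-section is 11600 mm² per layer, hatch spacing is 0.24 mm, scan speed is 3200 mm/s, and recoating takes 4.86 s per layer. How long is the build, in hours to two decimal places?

4.22 hours

Layers = ⌈76.1/0.1⌉ = 761.
Scan path per layer: 11600 / 0.24 → 48333.3 mm.
Scan time per layer: 48333.3 / 3200 → 15.1042 s.
Layer cycle = 15.1042 + 4.86 = 19.9642 s.
Build time = 761 × 19.9642 = 15192.7562 s = 4.22 hours.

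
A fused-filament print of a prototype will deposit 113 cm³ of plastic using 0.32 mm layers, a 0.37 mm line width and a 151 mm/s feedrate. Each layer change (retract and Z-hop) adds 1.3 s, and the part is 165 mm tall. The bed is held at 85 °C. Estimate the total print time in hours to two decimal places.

1.94 hours

Bead cross-section: 0.32 × 0.37 → 0.1184 mm².
Total extruded path = 113000/0.1184 = 954391.9 mm.
Print-move time: 954391.9 / 151 → 6320.5 s.
Layers = ⌈165/0.32⌉ = 516.
Non-print overhead = 516 × 1.3, so 670.8 s.
Altogether 6320.5 + 670.8 = 6991.3 s, i.e. 1.94 hours.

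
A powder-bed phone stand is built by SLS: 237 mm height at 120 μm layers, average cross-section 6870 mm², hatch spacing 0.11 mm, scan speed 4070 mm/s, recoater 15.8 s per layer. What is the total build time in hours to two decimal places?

Layers = ⌈237/0.12⌉ = 1975.
Per-layer scan distance: 6870 / 0.11 → 62454.5 mm.
Scan time per layer: 62454.5 / 4070 → 15.3451 s.
Per-layer time: 15.3451 + 15.8 → 31.1451 s.
1975 layers × 31.1451 s/layer = 61511.5725 s, i.e. 17.09 hours.

17.09 hours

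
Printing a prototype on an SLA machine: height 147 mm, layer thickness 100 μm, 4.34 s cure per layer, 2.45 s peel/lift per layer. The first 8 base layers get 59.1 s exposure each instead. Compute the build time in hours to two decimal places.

Number of layers: 147 / 0.1 → 1470 (rounded up).
Bottom layers: 8 × (59.1 + 2.45) → 492.4 s.
Remaining layers: 1462 × (4.34 + 2.45) → 9926.98 s.
Total = 492.4 + 9926.98 = 10419.38 s = 2.89 hours.

2.89 hours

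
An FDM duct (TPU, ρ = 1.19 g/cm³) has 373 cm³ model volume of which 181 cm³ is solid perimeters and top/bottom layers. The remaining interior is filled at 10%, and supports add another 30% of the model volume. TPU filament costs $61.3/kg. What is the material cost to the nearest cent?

Infill region = 373 − 181 = 192 cm³.
Deposited infill: 0.10 × 192 → 19.2 cm³.
Support: 0.30 × 373 → 111.9 cm³.
Deposited volume = 181 + 19.2 + 111.9, so 312.1 cm³.
Mass: 312.1 × 1.19 → 371.399 g.
Cost = 371.399 g / 1000 × $61.3/kg = $22.77.

$22.77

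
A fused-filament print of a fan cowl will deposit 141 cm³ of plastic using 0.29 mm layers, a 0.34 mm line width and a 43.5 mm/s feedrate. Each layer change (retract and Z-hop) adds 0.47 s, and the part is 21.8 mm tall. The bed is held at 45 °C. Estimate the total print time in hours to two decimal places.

Line area = 0.29 × 0.34, so 0.0986 mm².
Total extruded path = 141000/0.0986 = 1430020.3 mm.
Print-move time = 1430020.3 / 43.5 = 32874 s.
Layer count = ceil(21.8 / 0.29) = 76.
Z-hop total: 76 × 0.47 → 35.72 s.
Total = 32874 + 35.72 = 32909.72 s = 9.14 hours.

9.14 hours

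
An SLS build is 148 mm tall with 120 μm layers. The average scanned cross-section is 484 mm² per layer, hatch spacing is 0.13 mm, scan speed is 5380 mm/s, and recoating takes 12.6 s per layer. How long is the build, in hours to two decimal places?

4.56 hours

Number of layers: 148 / 0.12 → 1234 (rounded up).
Scan path per layer = 484 / 0.13 = 3723.1 mm.
Laser time per layer: 3723.1 / 5380 → 0.692 s.
Time per layer = 0.692 + 12.6, so 13.292 s.
1234 layers × 13.292 s/layer = 16402.328 s, i.e. 4.56 hours.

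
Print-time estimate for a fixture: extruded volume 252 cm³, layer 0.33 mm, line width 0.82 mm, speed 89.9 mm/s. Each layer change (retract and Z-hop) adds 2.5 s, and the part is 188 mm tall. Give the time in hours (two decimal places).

Bead cross-section = 0.33 × 0.82, so 0.2706 mm².
Toolpath length = 252 cm³ / 0.2706 mm² = 252000 / 0.2706 = 931263.9 mm.
Print-move time = 931263.9 / 89.9 = 10358.9 s.
Layer count = ceil(188 / 0.33) = 570.
Non-print overhead = 570 × 2.5, so 1425 s.
Altogether 10358.9 + 1425 = 11783.9 s, i.e. 3.27 hours.

3.27 hours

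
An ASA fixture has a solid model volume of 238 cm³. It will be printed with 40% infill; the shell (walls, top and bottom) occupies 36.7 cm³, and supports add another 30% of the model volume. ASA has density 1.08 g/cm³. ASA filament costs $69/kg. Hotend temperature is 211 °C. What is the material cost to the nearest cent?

$14.06

Volume inside the shell = 238 − 36.7, so 201.3 cm³.
Infill volume = 0.40 × 201.3, so 80.52 cm³.
Support: 0.30 × 238 → 71.4 cm³.
Deposited volume: 36.7 + 80.52 + 71.4 → 188.62 cm³.
Mass = 188.62 × 1.08 = 203.7096 g.
At $69/kg: 203.7096/1000 × 69 = $14.06.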